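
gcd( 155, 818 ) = 1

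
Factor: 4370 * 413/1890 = 25783/27 = 3^ (- 3 )*19^1 * 23^1*59^1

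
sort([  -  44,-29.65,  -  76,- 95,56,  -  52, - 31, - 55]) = [ - 95, -76, - 55, - 52, - 44, - 31, - 29.65,56] 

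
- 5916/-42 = 986/7 = 140.86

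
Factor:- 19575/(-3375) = 29/5 =5^( - 1)*29^1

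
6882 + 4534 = 11416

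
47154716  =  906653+46248063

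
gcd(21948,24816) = 12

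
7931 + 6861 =14792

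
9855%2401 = 251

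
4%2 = 0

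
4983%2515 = 2468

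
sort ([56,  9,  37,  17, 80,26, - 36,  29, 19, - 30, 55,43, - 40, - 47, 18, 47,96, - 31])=[ - 47,  -  40, - 36, - 31, - 30 , 9,  17,18,  19, 26,29,37,43,47, 55,56, 80,96] 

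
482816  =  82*5888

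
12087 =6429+5658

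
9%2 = 1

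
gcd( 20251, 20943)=1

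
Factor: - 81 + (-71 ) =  - 152 =- 2^3 * 19^1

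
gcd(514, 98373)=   1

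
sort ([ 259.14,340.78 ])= [ 259.14,340.78 ]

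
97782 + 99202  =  196984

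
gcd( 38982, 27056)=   178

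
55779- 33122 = 22657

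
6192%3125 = 3067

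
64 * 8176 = 523264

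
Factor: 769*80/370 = 2^3*37^(- 1)*769^1= 6152/37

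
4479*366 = 1639314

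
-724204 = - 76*9529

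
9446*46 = 434516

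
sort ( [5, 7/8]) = [7/8,5] 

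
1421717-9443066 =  - 8021349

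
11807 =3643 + 8164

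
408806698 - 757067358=-348260660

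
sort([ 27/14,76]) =[ 27/14,76]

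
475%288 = 187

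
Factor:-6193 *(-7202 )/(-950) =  - 5^(-2)*11^1*13^1*19^(-1)*277^1*563^1 =- 22300993/475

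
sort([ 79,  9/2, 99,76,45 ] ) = [ 9/2,45,76,79,99 ] 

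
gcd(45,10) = 5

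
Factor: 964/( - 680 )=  - 241/170 = - 2^( - 1) * 5^( - 1) * 17^( - 1)*  241^1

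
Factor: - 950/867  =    -  2^1*3^ ( - 1)*5^2*17^( - 2)*19^1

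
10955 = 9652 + 1303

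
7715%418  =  191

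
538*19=10222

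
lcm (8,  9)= 72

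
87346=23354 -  - 63992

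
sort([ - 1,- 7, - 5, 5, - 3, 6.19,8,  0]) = [ - 7, - 5  , - 3,- 1,0,  5,  6.19,8]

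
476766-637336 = -160570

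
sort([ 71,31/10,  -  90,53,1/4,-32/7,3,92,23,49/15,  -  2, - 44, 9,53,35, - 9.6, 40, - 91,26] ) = [-91, - 90,-44, - 9.6,-32/7,-2, 1/4,3, 31/10, 49/15,9,23, 26,35,  40, 53,53, 71, 92 ]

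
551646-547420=4226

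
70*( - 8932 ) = -625240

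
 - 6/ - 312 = 1/52 =0.02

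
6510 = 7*930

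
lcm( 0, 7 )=0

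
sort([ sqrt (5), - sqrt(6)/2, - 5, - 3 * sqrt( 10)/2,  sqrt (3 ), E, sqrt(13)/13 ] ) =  [ - 5, - 3  *  sqrt( 10) /2, - sqrt(6)/2, sqrt( 13)/13 , sqrt ( 3), sqrt (5 ), E ] 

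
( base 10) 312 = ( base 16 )138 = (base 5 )2222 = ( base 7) 624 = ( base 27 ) bf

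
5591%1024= 471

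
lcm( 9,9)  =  9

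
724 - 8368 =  - 7644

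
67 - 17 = 50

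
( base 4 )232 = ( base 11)42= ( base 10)46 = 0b101110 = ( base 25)1l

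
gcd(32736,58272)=96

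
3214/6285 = 3214/6285 = 0.51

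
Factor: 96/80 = 2^1*3^1*5^( - 1)=6/5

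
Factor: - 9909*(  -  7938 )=2^1 * 3^7*7^2*367^1 =78657642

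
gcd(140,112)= 28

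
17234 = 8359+8875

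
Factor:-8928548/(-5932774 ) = 2^1 * 457^( - 1)  *  1297^1 * 1721^1 * 6491^(  -  1 ) = 4464274/2966387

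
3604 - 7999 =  - 4395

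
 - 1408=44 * ( -32)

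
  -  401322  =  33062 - 434384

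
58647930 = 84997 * 690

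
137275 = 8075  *17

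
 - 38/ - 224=19/112 = 0.17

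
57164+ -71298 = - 14134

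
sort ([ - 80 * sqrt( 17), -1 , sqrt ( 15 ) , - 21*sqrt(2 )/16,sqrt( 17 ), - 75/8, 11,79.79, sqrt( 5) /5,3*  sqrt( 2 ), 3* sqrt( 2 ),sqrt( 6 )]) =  [- 80*sqrt( 17),-75/8, - 21*sqrt(2)/16,  -  1, sqrt( 5) /5,  sqrt( 6) , sqrt( 15 ),sqrt( 17 ),3 * sqrt(2),3*sqrt( 2), 11,  79.79] 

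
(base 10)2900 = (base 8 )5524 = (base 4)231110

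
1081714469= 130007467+951707002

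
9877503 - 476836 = 9400667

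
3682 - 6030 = - 2348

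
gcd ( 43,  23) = 1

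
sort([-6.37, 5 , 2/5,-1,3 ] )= [-6.37,-1, 2/5,3,  5 ]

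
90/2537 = 90/2537 =0.04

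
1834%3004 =1834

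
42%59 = 42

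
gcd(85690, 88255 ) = 95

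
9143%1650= 893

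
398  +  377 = 775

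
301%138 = 25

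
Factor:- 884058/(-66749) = 2^1*3^1*7^2* 31^1 * 97^1*66749^(-1 )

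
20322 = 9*2258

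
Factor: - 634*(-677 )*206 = 2^2*103^1*317^1*677^1 = 88418908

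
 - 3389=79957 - 83346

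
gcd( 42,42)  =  42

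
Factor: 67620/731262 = 70/757 = 2^1 * 5^1*7^1*757^( - 1)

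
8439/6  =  1406 + 1/2 = 1406.50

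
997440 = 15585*64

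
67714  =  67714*1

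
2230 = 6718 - 4488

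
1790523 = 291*6153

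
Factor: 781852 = 2^2*71^1*2753^1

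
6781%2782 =1217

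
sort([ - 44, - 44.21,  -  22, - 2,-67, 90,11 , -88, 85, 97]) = [-88,-67,  -  44.21,-44 ,- 22 ,  -  2, 11, 85, 90 , 97]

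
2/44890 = 1/22445= 0.00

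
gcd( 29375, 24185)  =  5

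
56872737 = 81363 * 699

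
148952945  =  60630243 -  - 88322702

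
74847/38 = 74847/38 = 1969.66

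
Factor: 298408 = 2^3*11^1*3391^1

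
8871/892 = 8871/892 =9.95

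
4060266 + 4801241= 8861507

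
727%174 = 31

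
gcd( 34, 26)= 2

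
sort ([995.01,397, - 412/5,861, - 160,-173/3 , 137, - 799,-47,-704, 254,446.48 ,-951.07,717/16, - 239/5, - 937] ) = [ - 951.07,-937 , - 799, - 704, - 160, - 412/5,-173/3 ,-239/5, - 47, 717/16,137,254  ,  397,446.48,861,  995.01 ] 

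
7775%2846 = 2083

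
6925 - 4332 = 2593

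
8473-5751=2722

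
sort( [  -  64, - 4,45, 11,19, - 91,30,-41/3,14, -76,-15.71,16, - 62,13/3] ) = [ - 91, - 76,-64, - 62,-15.71, - 41/3, - 4, 13/3,11,14, 16,19,30,45]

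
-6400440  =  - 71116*90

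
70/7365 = 14/1473 = 0.01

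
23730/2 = 11865 = 11865.00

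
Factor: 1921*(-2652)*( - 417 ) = 2124403164 = 2^2*3^2*13^1*17^2*113^1*139^1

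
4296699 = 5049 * 851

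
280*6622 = 1854160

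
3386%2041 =1345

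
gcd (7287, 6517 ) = 7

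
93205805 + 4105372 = 97311177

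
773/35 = 22 + 3/35 = 22.09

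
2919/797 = 3+ 528/797 = 3.66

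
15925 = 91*175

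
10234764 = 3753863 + 6480901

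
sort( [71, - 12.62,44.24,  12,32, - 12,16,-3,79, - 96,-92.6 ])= [ - 96, - 92.6, - 12.62, - 12, - 3, 12,16,32, 44.24,71 , 79 ] 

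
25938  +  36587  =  62525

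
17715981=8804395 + 8911586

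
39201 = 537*73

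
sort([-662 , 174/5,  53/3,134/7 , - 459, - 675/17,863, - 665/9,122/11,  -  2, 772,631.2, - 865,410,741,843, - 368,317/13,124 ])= [ - 865, - 662, - 459,-368, - 665/9, - 675/17, -2,  122/11,53/3,134/7, 317/13,174/5,124, 410, 631.2,741,772, 843, 863] 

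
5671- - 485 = 6156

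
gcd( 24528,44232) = 24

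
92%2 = 0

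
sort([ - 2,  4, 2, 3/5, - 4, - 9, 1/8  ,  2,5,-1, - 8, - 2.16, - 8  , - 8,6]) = [ - 9,-8, - 8,-8,-4, - 2.16, - 2, - 1,  1/8, 3/5,2,  2, 4 , 5,6 ] 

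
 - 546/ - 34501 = 546/34501 = 0.02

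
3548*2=7096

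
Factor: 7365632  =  2^10*7193^1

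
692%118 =102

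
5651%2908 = 2743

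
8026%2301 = 1123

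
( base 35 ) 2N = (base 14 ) 69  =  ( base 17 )58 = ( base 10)93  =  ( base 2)1011101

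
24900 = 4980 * 5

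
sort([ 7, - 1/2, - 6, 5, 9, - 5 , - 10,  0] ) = [ - 10 , - 6, - 5, - 1/2, 0, 5, 7, 9]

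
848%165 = 23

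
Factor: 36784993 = 7^1*37^1*109^1*1303^1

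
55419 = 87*637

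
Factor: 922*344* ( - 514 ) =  - 2^5*43^1*257^1*461^1 = - 163024352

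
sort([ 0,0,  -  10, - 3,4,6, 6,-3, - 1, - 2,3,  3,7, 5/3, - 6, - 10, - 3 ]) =[ - 10, - 10, - 6, - 3, - 3, - 3,-2, - 1, 0,0,5/3,3, 3,4,6, 6,  7] 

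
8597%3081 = 2435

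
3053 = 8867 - 5814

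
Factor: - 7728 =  - 2^4*3^1*7^1*23^1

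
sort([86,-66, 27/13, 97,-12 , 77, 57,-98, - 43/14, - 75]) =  [  -  98,  -  75, - 66, - 12,  -  43/14 , 27/13,57, 77, 86,97]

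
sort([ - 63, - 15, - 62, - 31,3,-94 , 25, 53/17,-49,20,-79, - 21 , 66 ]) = [ - 94, - 79,-63, - 62, - 49, - 31,-21, - 15,3, 53/17, 20 , 25,66]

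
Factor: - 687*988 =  - 2^2*3^1 * 13^1*19^1*229^1 = - 678756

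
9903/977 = 9903/977 = 10.14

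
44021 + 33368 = 77389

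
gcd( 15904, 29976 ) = 8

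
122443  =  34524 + 87919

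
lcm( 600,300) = 600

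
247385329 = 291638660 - 44253331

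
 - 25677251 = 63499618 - 89176869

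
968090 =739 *1310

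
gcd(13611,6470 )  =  1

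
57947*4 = 231788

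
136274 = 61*2234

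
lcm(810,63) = 5670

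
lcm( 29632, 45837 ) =2933568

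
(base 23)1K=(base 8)53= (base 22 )1L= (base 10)43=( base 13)34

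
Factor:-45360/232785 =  - 2^4 * 3^2*739^( - 1 )= - 144/739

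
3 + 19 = 22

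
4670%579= 38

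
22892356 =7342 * 3118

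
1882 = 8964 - 7082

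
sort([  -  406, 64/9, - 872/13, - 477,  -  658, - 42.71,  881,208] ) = [ - 658, - 477, - 406,- 872/13 , - 42.71 , 64/9,208, 881 ] 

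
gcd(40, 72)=8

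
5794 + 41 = 5835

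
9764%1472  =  932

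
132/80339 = 132/80339 = 0.00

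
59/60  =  59/60 = 0.98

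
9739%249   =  28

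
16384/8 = 2048 = 2048.00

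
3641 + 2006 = 5647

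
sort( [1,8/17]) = [8/17, 1 ] 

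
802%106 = 60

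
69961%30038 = 9885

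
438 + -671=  - 233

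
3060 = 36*85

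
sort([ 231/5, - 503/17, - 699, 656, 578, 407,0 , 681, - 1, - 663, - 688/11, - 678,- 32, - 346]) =[ - 699,-678 ,-663, - 346, - 688/11, -32 ,-503/17, - 1, 0,  231/5, 407,578, 656,  681]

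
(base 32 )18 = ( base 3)1111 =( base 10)40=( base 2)101000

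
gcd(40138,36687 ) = 7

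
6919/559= 6919/559 = 12.38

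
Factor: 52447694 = 2^1*13^1 * 1213^1*1663^1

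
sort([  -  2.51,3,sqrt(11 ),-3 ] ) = [ - 3 ,  -  2.51,3,  sqrt(11 )]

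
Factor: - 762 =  - 2^1*3^1*127^1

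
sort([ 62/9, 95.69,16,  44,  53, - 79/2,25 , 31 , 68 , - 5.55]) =[-79/2,-5.55,62/9 , 16,  25,31 , 44,53, 68 , 95.69 ] 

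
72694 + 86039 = 158733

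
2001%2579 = 2001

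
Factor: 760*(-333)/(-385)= 2^3*3^2*7^(-1)*11^(- 1)*19^1 *37^1  =  50616/77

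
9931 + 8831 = 18762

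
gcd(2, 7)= 1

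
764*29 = 22156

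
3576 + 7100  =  10676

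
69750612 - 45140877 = 24609735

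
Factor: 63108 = 2^2*3^2*1753^1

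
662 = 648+14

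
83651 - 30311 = 53340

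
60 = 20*3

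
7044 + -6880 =164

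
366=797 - 431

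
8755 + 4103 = 12858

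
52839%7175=2614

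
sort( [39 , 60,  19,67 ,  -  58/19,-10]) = [ - 10, - 58/19, 19,39,60,67]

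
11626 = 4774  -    -  6852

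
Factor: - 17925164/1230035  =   - 2^2*5^ ( - 1)*17^(-1 )*29^(-1 )*499^(-1 )*4481291^1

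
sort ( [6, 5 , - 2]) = [ - 2, 5, 6]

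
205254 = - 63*( - 3258 )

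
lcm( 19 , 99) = 1881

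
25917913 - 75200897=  - 49282984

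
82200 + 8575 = 90775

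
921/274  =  921/274 = 3.36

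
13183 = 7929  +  5254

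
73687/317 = 232 + 143/317= 232.45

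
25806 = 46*561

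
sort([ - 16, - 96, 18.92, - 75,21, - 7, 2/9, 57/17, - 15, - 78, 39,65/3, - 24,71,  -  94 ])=[ - 96,- 94, -78, - 75,  -  24, - 16, - 15, - 7 , 2/9,  57/17, 18.92, 21, 65/3, 39,71 ]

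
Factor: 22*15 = 2^1 * 3^1*5^1 * 11^1 = 330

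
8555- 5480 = 3075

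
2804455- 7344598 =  - 4540143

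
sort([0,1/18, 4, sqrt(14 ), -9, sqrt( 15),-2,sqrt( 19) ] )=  [ - 9, - 2,0,1/18,  sqrt( 14 ),sqrt(15), 4,  sqrt( 19)]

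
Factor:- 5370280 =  - 2^3*5^1 *134257^1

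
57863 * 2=115726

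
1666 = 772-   -  894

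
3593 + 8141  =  11734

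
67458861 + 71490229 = 138949090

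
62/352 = 31/176 = 0.18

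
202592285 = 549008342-346416057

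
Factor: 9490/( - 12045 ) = -2^1 * 3^ ( - 1)*11^( - 1)*13^1 =- 26/33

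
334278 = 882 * 379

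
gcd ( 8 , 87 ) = 1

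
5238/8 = 2619/4 = 654.75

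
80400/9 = 8933  +  1/3 = 8933.33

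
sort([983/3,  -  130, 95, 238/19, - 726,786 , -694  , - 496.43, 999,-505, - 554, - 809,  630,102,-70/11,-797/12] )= [ - 809, - 726,-694, - 554,-505,-496.43, - 130, - 797/12, - 70/11, 238/19 , 95,102, 983/3 , 630,786, 999 ] 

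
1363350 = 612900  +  750450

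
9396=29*324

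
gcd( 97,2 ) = 1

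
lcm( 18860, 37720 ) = 37720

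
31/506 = 31/506 = 0.06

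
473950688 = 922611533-448660845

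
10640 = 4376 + 6264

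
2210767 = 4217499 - 2006732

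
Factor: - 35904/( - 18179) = 2^6*3^1*7^(  -  3)* 11^1*17^1*53^( - 1 )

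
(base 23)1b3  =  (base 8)1421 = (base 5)11120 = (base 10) 785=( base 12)555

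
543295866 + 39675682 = 582971548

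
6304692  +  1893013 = 8197705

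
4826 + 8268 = 13094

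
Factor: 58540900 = 2^2* 5^2*11^1*19^1 * 2801^1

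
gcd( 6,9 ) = 3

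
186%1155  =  186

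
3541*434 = 1536794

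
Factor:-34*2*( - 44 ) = 2^4 * 11^1*17^1 = 2992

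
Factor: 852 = 2^2*3^1*71^1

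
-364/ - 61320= 13/2190 = 0.01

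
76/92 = 19/23= 0.83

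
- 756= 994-1750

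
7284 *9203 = 67034652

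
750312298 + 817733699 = 1568045997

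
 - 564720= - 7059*80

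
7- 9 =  - 2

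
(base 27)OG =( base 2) 1010011000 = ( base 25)11E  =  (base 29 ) mq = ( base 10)664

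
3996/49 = 3996/49=81.55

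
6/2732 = 3/1366= 0.00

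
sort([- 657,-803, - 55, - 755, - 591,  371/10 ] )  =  [  -  803,  -  755, - 657, - 591, - 55, 371/10 ]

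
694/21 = 33  +  1/21= 33.05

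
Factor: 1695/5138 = 2^( - 1 ) *3^1 * 5^1*7^( - 1) * 113^1*367^( - 1) 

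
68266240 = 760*89824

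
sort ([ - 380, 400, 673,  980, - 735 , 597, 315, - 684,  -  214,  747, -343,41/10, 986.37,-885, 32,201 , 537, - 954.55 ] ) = [-954.55,-885, - 735, - 684 ,-380, - 343, - 214, 41/10, 32, 201, 315,  400,  537, 597,673,747, 980, 986.37]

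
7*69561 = 486927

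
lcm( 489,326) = 978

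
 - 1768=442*( - 4)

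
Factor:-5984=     -  2^5*11^1*  17^1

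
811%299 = 213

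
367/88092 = 367/88092=0.00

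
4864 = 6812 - 1948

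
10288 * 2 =20576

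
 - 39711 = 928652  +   -968363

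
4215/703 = 4215/703 = 6.00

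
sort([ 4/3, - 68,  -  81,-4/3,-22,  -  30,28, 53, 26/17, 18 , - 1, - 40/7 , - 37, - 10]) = [ - 81, - 68, - 37, - 30, - 22, - 10, - 40/7, - 4/3,  -  1, 4/3, 26/17,18,28, 53]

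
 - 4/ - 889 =4/889 = 0.00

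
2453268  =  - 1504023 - -3957291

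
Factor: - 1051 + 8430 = 7379 = 47^1*157^1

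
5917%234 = 67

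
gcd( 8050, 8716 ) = 2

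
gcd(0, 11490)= 11490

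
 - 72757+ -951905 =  - 1024662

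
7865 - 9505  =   - 1640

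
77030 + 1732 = 78762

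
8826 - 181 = 8645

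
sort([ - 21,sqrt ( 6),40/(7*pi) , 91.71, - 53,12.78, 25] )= [ - 53, - 21 , 40/ (7*pi),sqrt(6), 12.78,25,91.71] 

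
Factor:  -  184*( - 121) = 2^3*11^2*23^1 = 22264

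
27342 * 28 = 765576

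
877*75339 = 66072303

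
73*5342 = 389966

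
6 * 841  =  5046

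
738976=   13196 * 56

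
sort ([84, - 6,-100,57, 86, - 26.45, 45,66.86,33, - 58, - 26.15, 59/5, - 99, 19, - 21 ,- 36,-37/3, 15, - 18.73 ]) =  [ - 100,- 99, - 58, - 36, - 26.45, - 26.15, - 21,-18.73 , - 37/3, - 6, 59/5, 15, 19, 33, 45, 57,66.86, 84, 86] 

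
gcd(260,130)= 130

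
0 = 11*0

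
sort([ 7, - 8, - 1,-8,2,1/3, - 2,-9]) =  [ - 9, - 8,- 8, - 2, - 1,1/3,2,7]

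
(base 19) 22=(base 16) 28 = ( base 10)40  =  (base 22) 1I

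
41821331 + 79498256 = 121319587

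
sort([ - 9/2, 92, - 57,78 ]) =[-57,- 9/2, 78,92] 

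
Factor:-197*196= - 38612= - 2^2*7^2*197^1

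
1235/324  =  3 +263/324 =3.81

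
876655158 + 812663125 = 1689318283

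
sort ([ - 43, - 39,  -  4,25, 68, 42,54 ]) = [-43, - 39,  -  4, 25 , 42,54,68] 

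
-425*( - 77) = 32725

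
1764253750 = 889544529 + 874709221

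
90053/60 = 90053/60 = 1500.88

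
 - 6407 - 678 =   -  7085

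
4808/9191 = 4808/9191 = 0.52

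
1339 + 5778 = 7117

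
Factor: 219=3^1*73^1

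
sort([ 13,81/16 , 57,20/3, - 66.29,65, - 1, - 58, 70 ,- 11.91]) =[ - 66.29, - 58, - 11.91,  -  1, 81/16,20/3, 13, 57,65, 70]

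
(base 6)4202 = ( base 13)572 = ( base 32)ta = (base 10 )938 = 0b1110101010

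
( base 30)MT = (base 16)2b1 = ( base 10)689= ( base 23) 16m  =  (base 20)1e9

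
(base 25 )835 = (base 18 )FC4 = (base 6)35304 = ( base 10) 5080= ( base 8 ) 11730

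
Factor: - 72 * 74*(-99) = 527472 =2^4 * 3^4*11^1*37^1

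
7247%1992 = 1271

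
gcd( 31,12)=1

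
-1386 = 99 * ( - 14)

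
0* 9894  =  0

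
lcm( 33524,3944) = 67048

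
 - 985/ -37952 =985/37952= 0.03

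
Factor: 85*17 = 5^1*17^2 = 1445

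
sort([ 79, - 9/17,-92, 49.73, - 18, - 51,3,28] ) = [ - 92, - 51 , - 18, - 9/17, 3,28,49.73 , 79 ] 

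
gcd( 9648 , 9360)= 144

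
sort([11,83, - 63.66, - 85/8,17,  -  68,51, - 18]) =[-68, - 63.66,  -  18, - 85/8 , 11,17, 51,  83]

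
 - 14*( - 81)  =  1134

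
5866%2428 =1010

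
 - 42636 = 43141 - 85777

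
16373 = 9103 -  - 7270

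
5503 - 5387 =116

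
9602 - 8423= 1179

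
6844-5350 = 1494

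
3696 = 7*528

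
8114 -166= 7948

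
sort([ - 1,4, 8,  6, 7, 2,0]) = [ - 1,0,2, 4,6,7, 8]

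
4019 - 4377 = -358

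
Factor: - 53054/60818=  - 41^1*47^( - 1) = - 41/47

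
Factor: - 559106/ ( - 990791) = 2^1*31^(- 2)*1031^ ( - 1 )*279553^1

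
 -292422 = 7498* ( - 39)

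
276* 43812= 12092112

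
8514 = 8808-294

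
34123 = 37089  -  2966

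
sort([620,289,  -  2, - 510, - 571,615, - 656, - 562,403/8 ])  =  [ - 656, - 571, - 562, - 510, - 2 , 403/8, 289,615, 620 ]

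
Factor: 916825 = 5^2*7^1*13^2*31^1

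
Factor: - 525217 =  - 7^1*11^1*19^1*359^1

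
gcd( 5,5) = 5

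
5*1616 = 8080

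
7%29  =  7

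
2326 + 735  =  3061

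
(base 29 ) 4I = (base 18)78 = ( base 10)134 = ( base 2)10000110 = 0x86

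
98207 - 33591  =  64616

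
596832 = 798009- 201177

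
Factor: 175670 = 2^1*5^1*11^1 * 1597^1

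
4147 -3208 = 939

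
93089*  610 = 56784290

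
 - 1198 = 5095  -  6293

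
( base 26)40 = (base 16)68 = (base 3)10212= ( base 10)104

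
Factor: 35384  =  2^3*4423^1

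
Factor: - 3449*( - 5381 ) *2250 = 41757905250 = 2^1 *3^2 *5^3*3449^1 * 5381^1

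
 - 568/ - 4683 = 568/4683= 0.12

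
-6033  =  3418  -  9451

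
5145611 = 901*5711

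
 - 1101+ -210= -1311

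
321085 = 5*64217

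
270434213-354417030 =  - 83982817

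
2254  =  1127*2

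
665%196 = 77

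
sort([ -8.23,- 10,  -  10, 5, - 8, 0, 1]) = [-10, -10,-8.23,-8, 0, 1, 5]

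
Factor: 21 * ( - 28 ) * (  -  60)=2^4*3^2* 5^1*7^2  =  35280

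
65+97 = 162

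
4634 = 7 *662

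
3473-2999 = 474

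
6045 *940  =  5682300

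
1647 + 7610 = 9257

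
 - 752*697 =-524144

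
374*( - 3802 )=  -  1421948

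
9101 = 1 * 9101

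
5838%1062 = 528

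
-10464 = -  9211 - 1253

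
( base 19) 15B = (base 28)gj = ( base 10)467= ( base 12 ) 32b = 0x1D3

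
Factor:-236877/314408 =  - 2^( - 3)*3^1*23^1*3433^1*39301^(  -  1) 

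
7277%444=173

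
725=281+444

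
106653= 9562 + 97091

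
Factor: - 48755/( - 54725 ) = 49/55 = 5^(-1 )*7^2*11^(  -  1) 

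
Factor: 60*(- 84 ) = -5040 = - 2^4*3^2* 5^1*7^1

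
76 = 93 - 17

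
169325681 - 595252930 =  - 425927249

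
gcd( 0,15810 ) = 15810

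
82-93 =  - 11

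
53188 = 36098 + 17090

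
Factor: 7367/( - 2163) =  - 3^(-1 ) * 7^( - 1 ) *53^1 * 103^( - 1) * 139^1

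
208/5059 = 208/5059 = 0.04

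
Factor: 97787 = 97787^1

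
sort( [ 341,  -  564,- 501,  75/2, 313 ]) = [ - 564, - 501, 75/2, 313, 341 ]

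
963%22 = 17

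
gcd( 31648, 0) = 31648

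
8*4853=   38824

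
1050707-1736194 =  - 685487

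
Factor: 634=2^1 * 317^1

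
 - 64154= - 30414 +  - 33740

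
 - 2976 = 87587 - 90563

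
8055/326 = 24 + 231/326 = 24.71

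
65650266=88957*738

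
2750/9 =305  +  5/9  =  305.56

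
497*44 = 21868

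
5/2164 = 5/2164 = 0.00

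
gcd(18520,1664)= 8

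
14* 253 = 3542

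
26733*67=1791111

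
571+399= 970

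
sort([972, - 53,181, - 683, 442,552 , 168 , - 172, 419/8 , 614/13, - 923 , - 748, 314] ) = [- 923, - 748, - 683, - 172, - 53,614/13,419/8, 168,181,  314, 442, 552,972]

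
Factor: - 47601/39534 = -15867/13178 = - 2^ ( - 1 )*3^2*11^( - 1 )*41^1*43^1*599^( - 1)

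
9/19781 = 9/19781 = 0.00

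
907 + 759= 1666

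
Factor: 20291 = 103^1*197^1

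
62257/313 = 62257/313=   198.90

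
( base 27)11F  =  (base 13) 474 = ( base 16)303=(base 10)771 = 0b1100000011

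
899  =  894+5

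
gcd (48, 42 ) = 6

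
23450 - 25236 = - 1786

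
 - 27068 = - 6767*4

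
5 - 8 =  - 3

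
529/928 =529/928= 0.57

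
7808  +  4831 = 12639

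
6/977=6/977  =  0.01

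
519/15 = 34 + 3/5  =  34.60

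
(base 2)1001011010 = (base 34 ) HO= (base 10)602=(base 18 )1F8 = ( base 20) 1a2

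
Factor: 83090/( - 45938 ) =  - 41545/22969 = - 5^1* 7^1*103^ ( - 1 )*223^( - 1)*1187^1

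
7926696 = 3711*2136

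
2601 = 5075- 2474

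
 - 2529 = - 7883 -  - 5354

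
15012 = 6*2502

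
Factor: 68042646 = 2^1*3^3*7^1*180007^1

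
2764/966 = 2 +416/483 = 2.86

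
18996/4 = 4749 = 4749.00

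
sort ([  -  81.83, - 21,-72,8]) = [-81.83,  -  72 ,-21, 8]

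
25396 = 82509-57113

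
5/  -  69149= - 5/69149 = - 0.00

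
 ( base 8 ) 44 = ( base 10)36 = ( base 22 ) 1e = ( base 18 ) 20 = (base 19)1h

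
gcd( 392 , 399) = 7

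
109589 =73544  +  36045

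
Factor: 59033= 13^1*19^1 * 239^1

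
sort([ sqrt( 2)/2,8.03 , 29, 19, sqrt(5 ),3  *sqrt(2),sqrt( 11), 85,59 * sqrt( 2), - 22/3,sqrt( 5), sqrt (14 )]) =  [-22/3 , sqrt(2)/2, sqrt(5),  sqrt ( 5),sqrt( 11 )  ,  sqrt(14),3*sqrt( 2),  8.03,  19, 29, 59*sqrt(2 ),85]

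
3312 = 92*36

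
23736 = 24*989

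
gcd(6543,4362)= 2181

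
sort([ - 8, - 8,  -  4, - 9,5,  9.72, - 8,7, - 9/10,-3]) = [ - 9, - 8, - 8,-8,-4, - 3, - 9/10, 5, 7, 9.72 ] 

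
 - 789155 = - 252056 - 537099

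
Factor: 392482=2^1*311^1* 631^1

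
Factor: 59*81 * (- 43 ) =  - 205497 = - 3^4*43^1*59^1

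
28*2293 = 64204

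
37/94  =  37/94 = 0.39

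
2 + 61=63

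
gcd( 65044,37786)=14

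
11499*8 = 91992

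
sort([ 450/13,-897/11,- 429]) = [ -429, - 897/11 , 450/13] 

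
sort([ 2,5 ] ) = [2, 5] 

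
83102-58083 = 25019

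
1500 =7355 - 5855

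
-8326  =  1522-9848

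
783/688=1 + 95/688 =1.14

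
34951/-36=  - 34951/36 = -970.86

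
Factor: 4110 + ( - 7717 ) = -3607^1 = - 3607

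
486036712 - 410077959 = 75958753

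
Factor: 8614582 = 2^1*4307291^1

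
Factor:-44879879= - 11^1*4079989^1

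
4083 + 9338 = 13421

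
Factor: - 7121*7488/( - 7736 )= 6665256/967  =  2^3*3^2*13^1 * 967^(-1 )*7121^1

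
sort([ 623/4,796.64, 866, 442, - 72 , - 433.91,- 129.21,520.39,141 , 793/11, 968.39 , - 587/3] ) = [-433.91, - 587/3, - 129.21,-72,793/11, 141 , 623/4,  442, 520.39, 796.64 , 866 , 968.39]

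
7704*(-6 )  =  -46224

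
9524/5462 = 4762/2731=1.74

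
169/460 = 169/460 =0.37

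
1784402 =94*18983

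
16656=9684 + 6972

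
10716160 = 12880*832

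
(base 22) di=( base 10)304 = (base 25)C4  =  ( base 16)130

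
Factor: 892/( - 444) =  - 223/111= -  3^( - 1 )*37^( - 1 ) * 223^1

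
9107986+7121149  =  16229135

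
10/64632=5/32316 = 0.00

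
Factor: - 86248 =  - 2^3*10781^1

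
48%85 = 48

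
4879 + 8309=13188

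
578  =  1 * 578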